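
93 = 93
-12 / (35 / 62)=-744 / 35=-21.26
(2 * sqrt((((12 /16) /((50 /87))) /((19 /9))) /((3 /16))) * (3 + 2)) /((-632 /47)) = -141 * sqrt(3306) /6004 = -1.35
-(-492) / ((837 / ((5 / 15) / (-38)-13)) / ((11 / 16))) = -668833 / 127224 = -5.26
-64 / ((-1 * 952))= 8 / 119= 0.07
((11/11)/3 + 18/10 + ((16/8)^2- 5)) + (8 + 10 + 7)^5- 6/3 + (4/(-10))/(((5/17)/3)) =732421504/75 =9765620.05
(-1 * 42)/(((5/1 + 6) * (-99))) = 14/363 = 0.04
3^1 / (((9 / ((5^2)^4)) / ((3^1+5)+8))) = 6250000 / 3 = 2083333.33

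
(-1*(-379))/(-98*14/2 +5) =-379/681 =-0.56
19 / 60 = 0.32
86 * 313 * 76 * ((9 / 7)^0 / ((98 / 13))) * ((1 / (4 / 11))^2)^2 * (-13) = -632737886209 / 3136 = -201765907.59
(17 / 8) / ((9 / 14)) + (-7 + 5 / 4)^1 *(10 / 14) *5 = -17.23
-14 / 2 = -7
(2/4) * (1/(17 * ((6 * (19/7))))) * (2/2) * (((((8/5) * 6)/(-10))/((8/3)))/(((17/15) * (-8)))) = 63/878560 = 0.00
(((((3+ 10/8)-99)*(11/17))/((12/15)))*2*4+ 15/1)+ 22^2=-3879/34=-114.09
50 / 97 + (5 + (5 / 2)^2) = 4565 / 388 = 11.77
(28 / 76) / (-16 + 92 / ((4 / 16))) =7 / 6688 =0.00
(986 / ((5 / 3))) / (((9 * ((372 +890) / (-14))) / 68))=-469336 / 9465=-49.59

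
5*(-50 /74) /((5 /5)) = -125 /37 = -3.38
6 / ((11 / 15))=90 / 11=8.18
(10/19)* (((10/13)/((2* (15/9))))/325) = 6/16055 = 0.00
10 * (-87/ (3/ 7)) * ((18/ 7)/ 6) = -870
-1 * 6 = -6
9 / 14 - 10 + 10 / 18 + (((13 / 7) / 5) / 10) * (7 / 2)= -54631 / 6300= -8.67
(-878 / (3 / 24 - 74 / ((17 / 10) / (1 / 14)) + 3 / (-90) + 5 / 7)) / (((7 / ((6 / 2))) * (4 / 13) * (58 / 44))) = 384195240 / 953839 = 402.79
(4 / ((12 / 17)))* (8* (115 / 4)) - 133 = 3511 / 3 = 1170.33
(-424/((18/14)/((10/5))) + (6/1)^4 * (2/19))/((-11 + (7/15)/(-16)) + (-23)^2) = -7156480/7085841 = -1.01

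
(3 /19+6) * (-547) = -63999 /19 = -3368.37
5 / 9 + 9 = 86 / 9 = 9.56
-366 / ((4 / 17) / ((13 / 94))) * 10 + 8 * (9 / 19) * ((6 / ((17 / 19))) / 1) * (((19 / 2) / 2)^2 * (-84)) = -80399967 / 1598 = -50312.87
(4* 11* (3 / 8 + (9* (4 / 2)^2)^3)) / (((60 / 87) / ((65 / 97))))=1547871897 / 776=1994680.28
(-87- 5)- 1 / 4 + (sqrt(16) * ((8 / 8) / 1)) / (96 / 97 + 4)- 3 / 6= -44503 / 484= -91.95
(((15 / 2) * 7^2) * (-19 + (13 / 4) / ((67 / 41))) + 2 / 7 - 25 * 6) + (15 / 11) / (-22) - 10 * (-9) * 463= 16011666757 / 453992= 35268.61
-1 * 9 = -9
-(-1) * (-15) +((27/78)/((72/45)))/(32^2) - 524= -114802643/212992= -539.00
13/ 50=0.26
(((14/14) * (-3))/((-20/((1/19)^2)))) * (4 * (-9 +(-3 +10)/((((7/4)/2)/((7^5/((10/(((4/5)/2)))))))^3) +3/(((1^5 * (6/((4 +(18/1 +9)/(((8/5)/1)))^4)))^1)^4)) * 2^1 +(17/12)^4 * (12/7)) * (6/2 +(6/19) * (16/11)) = 3215713824555586034279356767539200033812037/92911899140559994880000000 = 34610355124597708.36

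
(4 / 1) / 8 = 1 / 2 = 0.50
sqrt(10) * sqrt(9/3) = sqrt(30) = 5.48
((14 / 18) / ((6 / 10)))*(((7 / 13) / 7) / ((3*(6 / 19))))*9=665 / 702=0.95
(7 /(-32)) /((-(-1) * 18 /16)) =-7 /36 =-0.19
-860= -860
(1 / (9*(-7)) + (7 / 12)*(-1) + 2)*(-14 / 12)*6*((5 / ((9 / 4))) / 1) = -1765 / 81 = -21.79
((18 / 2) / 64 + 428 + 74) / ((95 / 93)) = 491.57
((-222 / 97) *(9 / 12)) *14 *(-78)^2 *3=-42545412 / 97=-438612.49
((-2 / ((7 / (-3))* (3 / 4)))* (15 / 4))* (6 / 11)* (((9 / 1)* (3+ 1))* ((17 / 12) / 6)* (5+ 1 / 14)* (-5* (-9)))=2444175 / 539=4534.65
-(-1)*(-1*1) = -1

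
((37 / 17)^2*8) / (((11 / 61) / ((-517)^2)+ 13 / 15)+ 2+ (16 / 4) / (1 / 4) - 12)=30437777865 / 5515226581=5.52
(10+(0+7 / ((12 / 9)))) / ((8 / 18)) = 549 / 16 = 34.31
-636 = -636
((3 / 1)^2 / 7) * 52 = 468 / 7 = 66.86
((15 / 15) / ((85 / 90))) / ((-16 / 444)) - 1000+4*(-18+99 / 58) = -1079231 / 986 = -1094.55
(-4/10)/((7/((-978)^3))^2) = -1750101046063175808/245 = -7143269575768064.52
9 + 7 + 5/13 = 16.38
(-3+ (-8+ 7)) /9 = -4 /9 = -0.44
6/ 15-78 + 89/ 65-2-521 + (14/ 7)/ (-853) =-6644896/ 11089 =-599.23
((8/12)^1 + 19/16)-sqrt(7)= 89/48-sqrt(7)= -0.79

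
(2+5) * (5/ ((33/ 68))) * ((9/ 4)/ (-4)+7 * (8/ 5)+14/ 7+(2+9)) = 225029/ 132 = 1704.77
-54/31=-1.74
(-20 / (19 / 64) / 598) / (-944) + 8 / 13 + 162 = 54505302 / 335179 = 162.62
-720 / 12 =-60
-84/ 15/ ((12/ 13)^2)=-1183/ 180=-6.57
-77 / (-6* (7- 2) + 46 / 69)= 21 / 8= 2.62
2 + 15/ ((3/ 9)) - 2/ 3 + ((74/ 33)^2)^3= 224044506073/ 1291467969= 173.48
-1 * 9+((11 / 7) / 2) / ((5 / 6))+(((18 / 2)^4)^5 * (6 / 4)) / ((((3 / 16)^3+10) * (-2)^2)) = 653596095078900480783426 / 1434545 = 455612124456814168.10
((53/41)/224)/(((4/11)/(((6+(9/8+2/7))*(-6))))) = -725835/1028608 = -0.71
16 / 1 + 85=101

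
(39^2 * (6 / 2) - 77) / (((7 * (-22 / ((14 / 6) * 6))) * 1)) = -4486 / 11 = -407.82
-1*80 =-80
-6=-6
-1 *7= -7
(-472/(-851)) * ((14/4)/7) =236/851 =0.28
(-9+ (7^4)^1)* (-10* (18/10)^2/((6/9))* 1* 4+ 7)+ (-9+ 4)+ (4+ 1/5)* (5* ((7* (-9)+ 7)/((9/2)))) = -6727907/15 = -448527.13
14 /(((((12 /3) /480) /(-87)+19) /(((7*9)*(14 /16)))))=1151010 /28337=40.62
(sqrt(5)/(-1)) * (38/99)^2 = -1444 * sqrt(5)/9801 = -0.33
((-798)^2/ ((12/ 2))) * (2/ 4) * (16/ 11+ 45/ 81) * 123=144324551/ 11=13120413.73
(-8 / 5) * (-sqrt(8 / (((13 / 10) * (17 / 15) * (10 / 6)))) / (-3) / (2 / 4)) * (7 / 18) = -224 * sqrt(1105) / 9945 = -0.75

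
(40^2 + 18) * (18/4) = 7281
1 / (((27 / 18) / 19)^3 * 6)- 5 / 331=9080911 / 26811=338.70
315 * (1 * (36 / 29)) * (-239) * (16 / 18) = -2409120 / 29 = -83073.10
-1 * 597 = -597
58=58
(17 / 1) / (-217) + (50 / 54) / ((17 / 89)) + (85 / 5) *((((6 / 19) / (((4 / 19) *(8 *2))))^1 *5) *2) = 32999117 / 1593648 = 20.71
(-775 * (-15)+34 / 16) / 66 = 93017 / 528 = 176.17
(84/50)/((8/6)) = 63/50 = 1.26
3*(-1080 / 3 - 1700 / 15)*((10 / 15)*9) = -8520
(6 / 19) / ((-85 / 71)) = -426 / 1615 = -0.26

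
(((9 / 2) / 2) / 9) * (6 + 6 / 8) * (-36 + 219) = 4941 / 16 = 308.81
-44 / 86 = -22 / 43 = -0.51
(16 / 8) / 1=2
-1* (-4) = 4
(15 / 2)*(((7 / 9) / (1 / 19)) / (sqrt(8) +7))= 4655 / 246 - 665*sqrt(2) / 123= 11.28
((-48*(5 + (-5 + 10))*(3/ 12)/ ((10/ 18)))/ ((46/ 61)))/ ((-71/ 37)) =149.27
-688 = -688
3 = 3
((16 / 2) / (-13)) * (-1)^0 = -8 / 13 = -0.62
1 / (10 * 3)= 1 / 30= 0.03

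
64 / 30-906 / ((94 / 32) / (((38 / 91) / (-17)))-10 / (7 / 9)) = 502496 / 55995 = 8.97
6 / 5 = 1.20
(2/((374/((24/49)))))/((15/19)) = 152/45815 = 0.00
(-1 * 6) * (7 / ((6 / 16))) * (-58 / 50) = 3248 / 25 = 129.92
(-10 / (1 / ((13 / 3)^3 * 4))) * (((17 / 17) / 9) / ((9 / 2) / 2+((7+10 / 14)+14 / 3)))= -2460640 / 99549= -24.72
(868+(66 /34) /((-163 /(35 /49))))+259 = 21860254 /19397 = 1126.99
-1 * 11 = -11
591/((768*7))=197/1792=0.11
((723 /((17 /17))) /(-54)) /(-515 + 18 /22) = 2651 /101808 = 0.03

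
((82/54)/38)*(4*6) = 164/171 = 0.96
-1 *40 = -40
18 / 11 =1.64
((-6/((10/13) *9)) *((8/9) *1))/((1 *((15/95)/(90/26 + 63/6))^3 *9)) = -12151136899/205335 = -59177.13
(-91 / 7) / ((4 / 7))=-91 / 4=-22.75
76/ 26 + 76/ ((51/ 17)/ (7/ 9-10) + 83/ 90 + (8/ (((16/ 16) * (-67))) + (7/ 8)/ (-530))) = 213498609062/ 1312774957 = 162.63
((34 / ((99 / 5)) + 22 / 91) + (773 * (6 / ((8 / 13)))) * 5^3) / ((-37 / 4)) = -33949360967 / 333333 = -101848.18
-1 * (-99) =99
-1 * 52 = -52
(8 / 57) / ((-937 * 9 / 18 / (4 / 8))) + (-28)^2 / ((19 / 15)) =33057352 / 53409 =618.95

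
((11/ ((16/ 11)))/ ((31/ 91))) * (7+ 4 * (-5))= -288.59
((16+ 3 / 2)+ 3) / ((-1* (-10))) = 41 / 20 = 2.05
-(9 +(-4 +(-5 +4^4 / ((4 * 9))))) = -64 / 9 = -7.11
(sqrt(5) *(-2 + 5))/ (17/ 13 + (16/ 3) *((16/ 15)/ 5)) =8775 *sqrt(5)/ 7153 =2.74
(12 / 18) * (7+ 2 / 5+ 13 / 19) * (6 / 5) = 3072 / 475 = 6.47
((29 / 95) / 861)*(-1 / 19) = -29 / 1554105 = -0.00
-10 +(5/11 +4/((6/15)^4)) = 6455/44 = 146.70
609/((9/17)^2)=58667/27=2172.85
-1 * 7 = -7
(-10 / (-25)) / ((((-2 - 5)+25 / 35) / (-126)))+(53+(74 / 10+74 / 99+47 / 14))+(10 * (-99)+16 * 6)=-5692837 / 6930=-821.48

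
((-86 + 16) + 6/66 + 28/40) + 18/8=-14731/220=-66.96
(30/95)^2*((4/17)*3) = 432/6137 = 0.07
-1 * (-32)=32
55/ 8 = 6.88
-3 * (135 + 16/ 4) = -417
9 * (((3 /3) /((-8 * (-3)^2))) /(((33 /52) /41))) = -8.08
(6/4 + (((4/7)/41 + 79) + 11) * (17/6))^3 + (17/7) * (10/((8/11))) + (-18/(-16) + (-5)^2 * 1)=10776398956501240/638277381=16883567.05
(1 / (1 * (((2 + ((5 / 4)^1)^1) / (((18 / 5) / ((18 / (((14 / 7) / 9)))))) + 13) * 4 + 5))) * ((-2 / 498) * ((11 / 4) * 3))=-11 / 116034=-0.00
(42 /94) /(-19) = -21 /893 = -0.02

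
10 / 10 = 1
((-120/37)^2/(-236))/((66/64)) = -38400/888481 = -0.04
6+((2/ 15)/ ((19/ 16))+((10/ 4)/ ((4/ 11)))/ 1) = 29611/ 2280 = 12.99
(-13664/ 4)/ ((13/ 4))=-13664/ 13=-1051.08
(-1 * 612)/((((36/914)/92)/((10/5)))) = -2858992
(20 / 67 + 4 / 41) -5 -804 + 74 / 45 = -99752297 / 123615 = -806.96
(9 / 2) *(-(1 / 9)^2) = -1 / 18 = -0.06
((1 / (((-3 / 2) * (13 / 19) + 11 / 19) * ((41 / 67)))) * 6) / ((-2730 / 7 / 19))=1.07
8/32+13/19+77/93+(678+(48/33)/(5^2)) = 1321366813/1943700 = 679.82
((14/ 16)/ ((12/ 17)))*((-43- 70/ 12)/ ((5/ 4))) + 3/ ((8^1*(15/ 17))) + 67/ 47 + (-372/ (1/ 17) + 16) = -215038847/ 33840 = -6354.58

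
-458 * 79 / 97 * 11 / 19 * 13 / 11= -470366 / 1843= -255.22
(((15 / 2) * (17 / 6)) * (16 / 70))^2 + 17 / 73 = 23.82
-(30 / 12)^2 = -25 / 4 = -6.25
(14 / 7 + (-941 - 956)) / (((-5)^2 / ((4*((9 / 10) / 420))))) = -1137 / 1750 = -0.65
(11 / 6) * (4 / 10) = 11 / 15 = 0.73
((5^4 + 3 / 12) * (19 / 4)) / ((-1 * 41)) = -1159 / 16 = -72.44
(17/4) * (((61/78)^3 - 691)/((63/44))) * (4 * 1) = -61277740337/7474194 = -8198.58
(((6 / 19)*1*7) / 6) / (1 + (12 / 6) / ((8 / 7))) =28 / 209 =0.13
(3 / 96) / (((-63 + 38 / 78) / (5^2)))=-975 / 78016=-0.01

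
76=76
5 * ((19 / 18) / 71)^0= 5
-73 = -73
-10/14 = -5/7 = -0.71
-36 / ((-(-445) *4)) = -9 / 445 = -0.02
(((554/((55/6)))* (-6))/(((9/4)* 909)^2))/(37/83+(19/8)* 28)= -5885696/4545318072735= -0.00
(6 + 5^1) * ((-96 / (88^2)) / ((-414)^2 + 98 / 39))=-117 / 147059924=-0.00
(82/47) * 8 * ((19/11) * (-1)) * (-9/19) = 5904/517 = 11.42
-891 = -891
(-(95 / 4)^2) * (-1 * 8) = 9025 / 2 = 4512.50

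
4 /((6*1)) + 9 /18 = 7 /6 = 1.17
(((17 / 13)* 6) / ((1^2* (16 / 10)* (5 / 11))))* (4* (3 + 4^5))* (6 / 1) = 265914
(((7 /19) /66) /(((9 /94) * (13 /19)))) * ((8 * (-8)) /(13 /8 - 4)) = 168448 /73359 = 2.30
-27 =-27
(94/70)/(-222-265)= -47/17045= -0.00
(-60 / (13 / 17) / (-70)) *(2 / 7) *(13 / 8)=51 / 98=0.52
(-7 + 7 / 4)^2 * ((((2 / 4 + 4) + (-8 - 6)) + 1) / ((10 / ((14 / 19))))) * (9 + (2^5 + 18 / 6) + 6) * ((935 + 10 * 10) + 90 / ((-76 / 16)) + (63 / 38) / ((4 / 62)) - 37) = -1054565505 / 1216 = -867241.37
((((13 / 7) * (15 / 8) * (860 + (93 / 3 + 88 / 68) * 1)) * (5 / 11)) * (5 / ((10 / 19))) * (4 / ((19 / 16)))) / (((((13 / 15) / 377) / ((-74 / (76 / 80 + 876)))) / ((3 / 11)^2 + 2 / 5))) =-28391850396000 / 36077723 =-786963.48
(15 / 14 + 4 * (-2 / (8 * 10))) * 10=68 / 7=9.71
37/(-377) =-37/377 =-0.10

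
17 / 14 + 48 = 689 / 14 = 49.21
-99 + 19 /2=-179 /2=-89.50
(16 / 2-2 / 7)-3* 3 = -9 / 7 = -1.29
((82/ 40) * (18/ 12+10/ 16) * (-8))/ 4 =-697/ 80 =-8.71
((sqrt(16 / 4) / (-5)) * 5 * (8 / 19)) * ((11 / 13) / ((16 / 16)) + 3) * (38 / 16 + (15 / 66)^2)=-234900 / 29887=-7.86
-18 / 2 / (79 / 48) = -432 / 79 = -5.47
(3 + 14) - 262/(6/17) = -2176/3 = -725.33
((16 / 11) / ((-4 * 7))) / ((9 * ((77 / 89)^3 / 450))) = -140993800 / 35153041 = -4.01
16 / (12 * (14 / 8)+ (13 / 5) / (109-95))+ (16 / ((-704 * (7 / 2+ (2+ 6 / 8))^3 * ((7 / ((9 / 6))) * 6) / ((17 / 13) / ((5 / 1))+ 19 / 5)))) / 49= 390162357632 / 516616953125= 0.76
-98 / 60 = -49 / 30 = -1.63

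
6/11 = 0.55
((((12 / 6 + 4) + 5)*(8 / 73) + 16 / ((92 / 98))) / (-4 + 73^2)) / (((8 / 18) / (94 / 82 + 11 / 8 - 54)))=-3880173 / 9775138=-0.40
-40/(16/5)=-25/2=-12.50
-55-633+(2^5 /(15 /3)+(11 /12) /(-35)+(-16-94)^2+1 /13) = 62344741 /5460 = 11418.45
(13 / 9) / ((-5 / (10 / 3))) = -26 / 27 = -0.96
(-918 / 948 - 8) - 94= -16269 / 158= -102.97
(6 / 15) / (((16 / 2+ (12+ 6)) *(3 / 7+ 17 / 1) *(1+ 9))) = 7 / 79300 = 0.00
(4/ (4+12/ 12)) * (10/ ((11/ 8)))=64/ 11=5.82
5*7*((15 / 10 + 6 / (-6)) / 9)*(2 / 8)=35 / 72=0.49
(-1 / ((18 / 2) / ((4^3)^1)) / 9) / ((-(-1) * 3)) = -0.26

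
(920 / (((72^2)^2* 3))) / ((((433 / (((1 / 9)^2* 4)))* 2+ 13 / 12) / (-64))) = -115 / 2761538022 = -0.00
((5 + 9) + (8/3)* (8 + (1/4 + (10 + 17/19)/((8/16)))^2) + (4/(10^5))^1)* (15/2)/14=36026963583/50540000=712.84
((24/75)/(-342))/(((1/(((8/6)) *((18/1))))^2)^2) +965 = 310919/475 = 654.57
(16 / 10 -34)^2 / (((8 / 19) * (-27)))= -4617 / 50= -92.34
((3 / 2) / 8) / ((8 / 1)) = 3 / 128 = 0.02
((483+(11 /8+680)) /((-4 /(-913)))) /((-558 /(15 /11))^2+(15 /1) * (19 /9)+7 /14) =637844625 /401944336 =1.59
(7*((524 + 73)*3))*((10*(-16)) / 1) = -2005920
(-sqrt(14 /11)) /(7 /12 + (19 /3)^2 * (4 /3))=-0.02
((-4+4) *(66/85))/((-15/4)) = 0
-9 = -9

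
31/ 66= 0.47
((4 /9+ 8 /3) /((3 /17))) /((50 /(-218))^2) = 5655356 /16875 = 335.13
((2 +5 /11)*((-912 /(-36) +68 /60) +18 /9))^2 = 14768649 /3025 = 4882.20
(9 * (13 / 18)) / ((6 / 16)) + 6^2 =160 / 3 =53.33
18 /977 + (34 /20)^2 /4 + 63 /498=28136299 /32436400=0.87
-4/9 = -0.44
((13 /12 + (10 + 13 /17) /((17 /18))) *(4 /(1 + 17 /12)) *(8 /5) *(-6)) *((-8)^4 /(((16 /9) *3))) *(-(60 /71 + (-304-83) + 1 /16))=-34992864986112 /595051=-58806497.23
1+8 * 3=25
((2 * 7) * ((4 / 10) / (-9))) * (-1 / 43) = 28 / 1935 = 0.01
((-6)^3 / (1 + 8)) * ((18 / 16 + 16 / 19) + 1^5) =-1353 / 19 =-71.21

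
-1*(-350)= 350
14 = 14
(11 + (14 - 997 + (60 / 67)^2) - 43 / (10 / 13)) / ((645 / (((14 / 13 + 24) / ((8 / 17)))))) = -127760920301 / 1505610600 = -84.86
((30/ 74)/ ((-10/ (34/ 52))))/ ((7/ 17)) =-867/ 13468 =-0.06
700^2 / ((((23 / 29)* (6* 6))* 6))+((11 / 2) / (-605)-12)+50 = 197982659 / 68310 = 2898.30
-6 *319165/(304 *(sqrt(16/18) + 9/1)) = -11079585/15656 + 410355 *sqrt(2)/7828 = -633.55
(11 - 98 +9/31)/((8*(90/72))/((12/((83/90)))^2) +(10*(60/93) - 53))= 313528320/168097961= 1.87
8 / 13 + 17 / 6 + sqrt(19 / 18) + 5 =sqrt(38) / 6 + 659 / 78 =9.48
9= 9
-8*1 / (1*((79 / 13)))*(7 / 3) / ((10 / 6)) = -1.84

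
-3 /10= -0.30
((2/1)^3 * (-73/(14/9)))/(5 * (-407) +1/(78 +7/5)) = 0.18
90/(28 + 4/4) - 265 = -7595/29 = -261.90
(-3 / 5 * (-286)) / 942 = 143 / 785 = 0.18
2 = 2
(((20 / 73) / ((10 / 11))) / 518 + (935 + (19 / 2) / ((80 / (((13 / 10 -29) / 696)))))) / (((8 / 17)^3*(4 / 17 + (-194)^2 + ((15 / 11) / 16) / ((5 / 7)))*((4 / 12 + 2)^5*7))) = 0.00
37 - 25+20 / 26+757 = 10007 / 13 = 769.77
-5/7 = -0.71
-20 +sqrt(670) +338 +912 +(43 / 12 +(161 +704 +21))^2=sqrt(670) +114132745 / 144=792614.39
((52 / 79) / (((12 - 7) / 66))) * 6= 20592 / 395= 52.13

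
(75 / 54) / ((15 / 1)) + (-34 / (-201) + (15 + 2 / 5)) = 283321 / 18090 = 15.66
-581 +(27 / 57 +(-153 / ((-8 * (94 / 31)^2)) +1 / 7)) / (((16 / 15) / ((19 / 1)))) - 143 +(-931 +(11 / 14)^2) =-1606.35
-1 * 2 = -2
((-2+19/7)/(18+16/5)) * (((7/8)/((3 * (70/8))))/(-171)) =-0.00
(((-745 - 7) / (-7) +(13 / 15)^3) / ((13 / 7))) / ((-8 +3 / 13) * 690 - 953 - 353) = -2553379 / 292504500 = -0.01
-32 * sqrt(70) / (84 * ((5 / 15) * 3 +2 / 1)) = -8 * sqrt(70) / 63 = -1.06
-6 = -6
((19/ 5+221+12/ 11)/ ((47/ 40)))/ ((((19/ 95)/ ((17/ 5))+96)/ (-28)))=-47310592/ 844261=-56.04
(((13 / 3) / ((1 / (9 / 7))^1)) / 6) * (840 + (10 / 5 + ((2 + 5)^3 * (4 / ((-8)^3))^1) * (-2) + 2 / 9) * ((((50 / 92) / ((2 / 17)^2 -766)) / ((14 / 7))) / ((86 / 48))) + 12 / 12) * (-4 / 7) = -6565333898279 / 14712427296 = -446.24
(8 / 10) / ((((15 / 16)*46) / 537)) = 5728 / 575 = 9.96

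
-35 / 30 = -7 / 6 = -1.17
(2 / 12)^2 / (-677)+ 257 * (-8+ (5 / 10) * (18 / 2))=-21922615 / 24372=-899.50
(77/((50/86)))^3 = 36297569231/15625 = 2323044.43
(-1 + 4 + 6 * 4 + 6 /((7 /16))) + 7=334 /7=47.71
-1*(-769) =769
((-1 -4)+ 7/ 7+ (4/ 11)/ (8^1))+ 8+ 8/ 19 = 1867/ 418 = 4.47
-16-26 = -42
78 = 78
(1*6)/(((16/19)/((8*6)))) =342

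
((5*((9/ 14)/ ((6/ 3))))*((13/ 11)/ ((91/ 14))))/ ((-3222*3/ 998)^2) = 1245005/ 399679434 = 0.00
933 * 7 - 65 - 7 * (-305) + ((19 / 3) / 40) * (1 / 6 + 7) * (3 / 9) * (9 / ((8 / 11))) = 16522907 / 1920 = 8605.68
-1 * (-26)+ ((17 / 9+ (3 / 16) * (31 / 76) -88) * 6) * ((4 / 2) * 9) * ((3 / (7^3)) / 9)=252787 / 14896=16.97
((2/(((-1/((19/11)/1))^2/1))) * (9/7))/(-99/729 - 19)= -263169/656425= -0.40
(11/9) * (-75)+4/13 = -3563/39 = -91.36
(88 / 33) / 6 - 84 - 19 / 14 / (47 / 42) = -35857 / 423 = -84.77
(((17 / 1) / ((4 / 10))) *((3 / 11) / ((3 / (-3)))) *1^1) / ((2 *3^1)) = -85 / 44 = -1.93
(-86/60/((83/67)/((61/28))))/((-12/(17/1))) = 2987597/836640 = 3.57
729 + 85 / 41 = 29974 / 41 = 731.07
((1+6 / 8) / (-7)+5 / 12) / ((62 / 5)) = 5 / 372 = 0.01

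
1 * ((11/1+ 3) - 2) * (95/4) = 285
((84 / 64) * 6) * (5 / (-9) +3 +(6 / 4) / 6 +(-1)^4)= 931 / 32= 29.09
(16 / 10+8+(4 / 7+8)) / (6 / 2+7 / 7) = 159 / 35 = 4.54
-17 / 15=-1.13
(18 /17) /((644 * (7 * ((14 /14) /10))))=45 /19159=0.00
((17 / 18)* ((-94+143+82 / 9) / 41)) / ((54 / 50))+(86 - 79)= 1477613 / 179334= 8.24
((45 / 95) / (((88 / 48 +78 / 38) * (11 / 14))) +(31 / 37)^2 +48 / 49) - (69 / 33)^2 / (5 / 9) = -108460491968 / 17978714215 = -6.03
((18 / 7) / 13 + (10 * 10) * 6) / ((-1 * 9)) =-18206 / 273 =-66.69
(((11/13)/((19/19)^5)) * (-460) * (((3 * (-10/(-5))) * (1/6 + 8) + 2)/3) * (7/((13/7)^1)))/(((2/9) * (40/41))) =-77766381/676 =-115039.03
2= 2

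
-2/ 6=-1/ 3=-0.33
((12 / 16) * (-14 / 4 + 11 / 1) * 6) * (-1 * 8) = -270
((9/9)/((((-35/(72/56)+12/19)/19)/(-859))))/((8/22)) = 30699801/18188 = 1687.92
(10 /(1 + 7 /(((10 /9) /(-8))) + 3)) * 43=-1075 /116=-9.27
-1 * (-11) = 11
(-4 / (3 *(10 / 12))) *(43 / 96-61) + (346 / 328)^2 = 39535547 / 403440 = 98.00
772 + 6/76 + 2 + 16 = 30023/38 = 790.08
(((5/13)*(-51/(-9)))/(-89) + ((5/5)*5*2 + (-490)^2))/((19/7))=5833952075/65949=88461.57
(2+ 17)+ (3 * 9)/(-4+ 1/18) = 863/71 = 12.15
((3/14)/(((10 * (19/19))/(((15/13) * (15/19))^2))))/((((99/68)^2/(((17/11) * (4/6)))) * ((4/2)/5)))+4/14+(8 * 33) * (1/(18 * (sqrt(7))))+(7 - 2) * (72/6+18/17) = 44 * sqrt(7)/21+90559550088/1380450643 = 71.14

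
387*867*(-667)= -223797843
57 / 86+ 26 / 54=1.14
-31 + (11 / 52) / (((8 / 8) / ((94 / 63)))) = -50261 / 1638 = -30.68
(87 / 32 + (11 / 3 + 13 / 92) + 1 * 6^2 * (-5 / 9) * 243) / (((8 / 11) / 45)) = -1768217385 / 5888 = -300308.66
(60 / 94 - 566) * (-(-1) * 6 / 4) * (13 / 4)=-259077 / 94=-2756.14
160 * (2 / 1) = 320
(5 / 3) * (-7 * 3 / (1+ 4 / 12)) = -26.25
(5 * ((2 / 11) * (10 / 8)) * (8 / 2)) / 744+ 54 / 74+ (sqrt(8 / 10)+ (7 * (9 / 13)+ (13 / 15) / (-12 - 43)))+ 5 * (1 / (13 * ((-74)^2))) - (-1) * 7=2 * sqrt(5) / 5+ 1906552678 / 151719425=13.46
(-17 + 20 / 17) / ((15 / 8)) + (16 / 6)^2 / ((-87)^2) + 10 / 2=-19908599 / 5790285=-3.44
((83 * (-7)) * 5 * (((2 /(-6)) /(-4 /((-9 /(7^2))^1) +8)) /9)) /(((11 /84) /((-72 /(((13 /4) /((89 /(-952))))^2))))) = -1.64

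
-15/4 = -3.75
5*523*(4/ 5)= 2092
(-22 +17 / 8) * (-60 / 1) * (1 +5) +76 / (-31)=221729 / 31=7152.55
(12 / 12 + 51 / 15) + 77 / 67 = 1859 / 335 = 5.55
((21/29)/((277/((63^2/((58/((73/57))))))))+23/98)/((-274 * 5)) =-10059100/29712966479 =-0.00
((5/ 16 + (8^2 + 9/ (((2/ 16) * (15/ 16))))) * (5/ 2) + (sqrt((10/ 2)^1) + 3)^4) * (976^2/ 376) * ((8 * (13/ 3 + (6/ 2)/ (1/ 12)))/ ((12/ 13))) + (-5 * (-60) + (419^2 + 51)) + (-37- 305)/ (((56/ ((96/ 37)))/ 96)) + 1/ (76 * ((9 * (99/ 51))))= 20977628672 * sqrt(5)/ 141 + 177382261503395749/ 274768956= 978245408.65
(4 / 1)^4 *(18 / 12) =384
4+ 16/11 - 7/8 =403/88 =4.58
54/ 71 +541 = 38465/ 71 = 541.76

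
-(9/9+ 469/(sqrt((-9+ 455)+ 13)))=-469 * sqrt(51)/153 - 1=-22.89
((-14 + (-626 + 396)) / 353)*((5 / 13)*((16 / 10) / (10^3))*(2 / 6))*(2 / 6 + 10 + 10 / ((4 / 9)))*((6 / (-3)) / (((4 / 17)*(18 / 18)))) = 204289 / 5162625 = 0.04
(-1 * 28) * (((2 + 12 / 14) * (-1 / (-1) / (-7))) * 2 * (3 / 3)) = 160 / 7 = 22.86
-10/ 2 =-5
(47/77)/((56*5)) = 47/21560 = 0.00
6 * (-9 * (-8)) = 432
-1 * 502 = -502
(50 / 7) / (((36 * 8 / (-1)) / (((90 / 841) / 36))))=-125 / 1695456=-0.00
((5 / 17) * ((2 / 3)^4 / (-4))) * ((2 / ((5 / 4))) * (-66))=704 / 459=1.53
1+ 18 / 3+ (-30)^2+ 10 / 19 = 17243 / 19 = 907.53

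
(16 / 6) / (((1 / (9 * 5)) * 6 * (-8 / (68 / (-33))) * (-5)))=-34 / 33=-1.03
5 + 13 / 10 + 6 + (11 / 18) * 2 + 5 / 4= 2659 / 180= 14.77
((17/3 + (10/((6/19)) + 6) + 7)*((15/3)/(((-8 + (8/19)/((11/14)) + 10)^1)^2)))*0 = 0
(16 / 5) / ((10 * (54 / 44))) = 176 / 675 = 0.26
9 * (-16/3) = -48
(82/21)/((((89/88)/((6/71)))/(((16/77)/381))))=20992/117969411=0.00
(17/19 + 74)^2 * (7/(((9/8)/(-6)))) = -226792048/1083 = -209410.94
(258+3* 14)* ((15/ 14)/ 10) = 225/ 7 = 32.14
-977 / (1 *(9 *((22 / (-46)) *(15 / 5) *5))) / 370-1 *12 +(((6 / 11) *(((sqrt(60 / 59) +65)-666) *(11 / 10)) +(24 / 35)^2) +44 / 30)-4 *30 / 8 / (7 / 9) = -10497511133 / 26923050 +6 *sqrt(885) / 295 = -389.30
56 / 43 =1.30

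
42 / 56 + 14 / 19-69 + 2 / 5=-25503 / 380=-67.11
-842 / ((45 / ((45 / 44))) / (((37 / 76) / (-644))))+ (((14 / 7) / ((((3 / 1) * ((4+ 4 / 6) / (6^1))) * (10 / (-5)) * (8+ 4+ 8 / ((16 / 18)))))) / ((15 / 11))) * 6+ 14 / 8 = 63113107 / 37686880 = 1.67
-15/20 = -3/4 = -0.75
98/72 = 49/36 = 1.36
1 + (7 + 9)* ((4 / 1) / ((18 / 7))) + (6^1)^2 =557 / 9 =61.89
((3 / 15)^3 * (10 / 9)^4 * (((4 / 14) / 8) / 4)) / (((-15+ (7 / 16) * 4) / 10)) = -200 / 2434131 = -0.00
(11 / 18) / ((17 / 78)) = 143 / 51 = 2.80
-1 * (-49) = 49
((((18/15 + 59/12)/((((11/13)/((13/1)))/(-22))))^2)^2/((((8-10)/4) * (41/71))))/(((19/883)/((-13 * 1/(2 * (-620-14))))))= -12060726804066480973677569/400047660000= -30148224849175.42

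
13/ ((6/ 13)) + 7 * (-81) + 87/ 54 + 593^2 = 3160006/ 9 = 351111.78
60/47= 1.28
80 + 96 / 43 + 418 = 21510 / 43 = 500.23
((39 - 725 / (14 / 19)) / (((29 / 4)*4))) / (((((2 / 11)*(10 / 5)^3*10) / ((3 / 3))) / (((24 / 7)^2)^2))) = -754370496 / 2437015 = -309.55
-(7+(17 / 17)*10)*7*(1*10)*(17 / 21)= -2890 / 3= -963.33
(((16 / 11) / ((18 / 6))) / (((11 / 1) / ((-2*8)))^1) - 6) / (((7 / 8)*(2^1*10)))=-4868 / 12705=-0.38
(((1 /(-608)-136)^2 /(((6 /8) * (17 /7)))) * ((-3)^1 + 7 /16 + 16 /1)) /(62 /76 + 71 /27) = 2646101169027 /66811904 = 39605.24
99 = 99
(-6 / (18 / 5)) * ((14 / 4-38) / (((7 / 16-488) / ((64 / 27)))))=-58880 / 210627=-0.28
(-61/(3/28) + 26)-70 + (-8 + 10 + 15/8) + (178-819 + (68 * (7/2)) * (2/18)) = -88129/72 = -1224.01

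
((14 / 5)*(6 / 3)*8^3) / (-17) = -14336 / 85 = -168.66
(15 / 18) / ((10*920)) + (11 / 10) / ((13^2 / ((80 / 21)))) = 108341 / 4353440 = 0.02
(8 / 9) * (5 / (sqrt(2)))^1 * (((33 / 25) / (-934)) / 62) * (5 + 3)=-0.00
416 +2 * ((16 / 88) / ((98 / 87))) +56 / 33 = 675938 / 1617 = 418.02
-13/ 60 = -0.22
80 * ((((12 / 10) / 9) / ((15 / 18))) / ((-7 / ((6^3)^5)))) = -30091839012864 / 35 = -859766828938.97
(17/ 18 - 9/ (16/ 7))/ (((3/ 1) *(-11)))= 431/ 4752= 0.09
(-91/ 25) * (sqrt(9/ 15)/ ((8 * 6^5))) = -91 * sqrt(15)/ 7776000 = -0.00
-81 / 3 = -27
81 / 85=0.95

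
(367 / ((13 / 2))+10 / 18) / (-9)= -6671 / 1053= -6.34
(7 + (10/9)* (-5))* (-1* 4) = -52/9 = -5.78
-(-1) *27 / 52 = 27 / 52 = 0.52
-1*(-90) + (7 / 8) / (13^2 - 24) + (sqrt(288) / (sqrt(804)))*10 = 20*sqrt(402) / 67 + 104407 / 1160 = 95.99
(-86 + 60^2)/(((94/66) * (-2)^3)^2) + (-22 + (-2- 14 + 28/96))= -2256461/212064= -10.64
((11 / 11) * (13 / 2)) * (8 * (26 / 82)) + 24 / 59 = 40868 / 2419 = 16.89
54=54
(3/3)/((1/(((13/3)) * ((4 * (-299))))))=-15548/3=-5182.67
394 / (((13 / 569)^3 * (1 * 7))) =72582683546 / 15379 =4719597.08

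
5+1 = 6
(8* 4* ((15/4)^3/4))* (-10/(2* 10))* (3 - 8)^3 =421875/16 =26367.19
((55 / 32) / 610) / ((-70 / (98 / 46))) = -77 / 897920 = -0.00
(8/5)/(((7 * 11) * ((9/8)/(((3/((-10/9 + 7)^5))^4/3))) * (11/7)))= 2334271768138930329792/18504304510963163974659068638512222605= 0.00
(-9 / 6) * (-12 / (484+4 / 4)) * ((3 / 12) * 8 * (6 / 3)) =72 / 485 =0.15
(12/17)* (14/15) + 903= 76811/85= 903.66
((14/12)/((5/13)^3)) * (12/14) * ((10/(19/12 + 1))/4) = 13182/775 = 17.01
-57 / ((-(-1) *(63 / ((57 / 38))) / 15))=-285 / 14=-20.36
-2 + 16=14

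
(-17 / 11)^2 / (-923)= -289 / 111683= -0.00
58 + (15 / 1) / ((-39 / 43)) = 539 / 13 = 41.46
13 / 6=2.17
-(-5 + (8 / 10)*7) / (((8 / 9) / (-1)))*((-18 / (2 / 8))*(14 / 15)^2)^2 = 2655.31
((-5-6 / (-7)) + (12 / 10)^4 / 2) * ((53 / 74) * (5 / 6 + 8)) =-38171501 / 1942500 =-19.65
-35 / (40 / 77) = -539 / 8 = -67.38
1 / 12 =0.08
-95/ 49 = -1.94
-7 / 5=-1.40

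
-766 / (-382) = 383 / 191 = 2.01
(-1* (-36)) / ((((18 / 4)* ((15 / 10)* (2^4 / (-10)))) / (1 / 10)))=-1 / 3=-0.33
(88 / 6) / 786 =22 / 1179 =0.02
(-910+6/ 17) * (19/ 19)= -15464/ 17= -909.65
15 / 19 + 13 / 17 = 502 / 323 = 1.55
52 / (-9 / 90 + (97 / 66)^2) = 1132560 / 44867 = 25.24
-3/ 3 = -1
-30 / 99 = -10 / 33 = -0.30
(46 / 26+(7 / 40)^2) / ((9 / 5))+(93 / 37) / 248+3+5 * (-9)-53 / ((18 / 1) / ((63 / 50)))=-103203233 / 2308800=-44.70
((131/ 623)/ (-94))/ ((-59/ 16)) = 0.00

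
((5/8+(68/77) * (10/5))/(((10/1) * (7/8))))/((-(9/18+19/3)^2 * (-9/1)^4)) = -982/1100861685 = -0.00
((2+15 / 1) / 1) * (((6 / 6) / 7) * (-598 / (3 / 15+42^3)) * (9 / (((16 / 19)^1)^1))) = -4345965 / 20744696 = -0.21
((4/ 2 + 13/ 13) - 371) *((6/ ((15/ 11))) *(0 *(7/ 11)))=0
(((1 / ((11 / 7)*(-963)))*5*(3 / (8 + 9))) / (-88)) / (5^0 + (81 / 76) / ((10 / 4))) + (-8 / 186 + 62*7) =3209635667401 / 7396206796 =433.96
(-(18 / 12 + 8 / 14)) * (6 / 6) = -29 / 14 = -2.07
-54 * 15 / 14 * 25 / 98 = -10125 / 686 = -14.76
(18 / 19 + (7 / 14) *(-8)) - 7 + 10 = -1 / 19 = -0.05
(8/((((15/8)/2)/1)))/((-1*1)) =-128/15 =-8.53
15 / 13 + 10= 145 / 13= 11.15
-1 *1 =-1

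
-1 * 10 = -10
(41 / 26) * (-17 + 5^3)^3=1986468.92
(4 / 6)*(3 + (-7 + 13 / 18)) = -59 / 27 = -2.19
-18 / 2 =-9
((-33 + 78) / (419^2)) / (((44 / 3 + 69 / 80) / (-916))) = -9892800 / 654315847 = -0.02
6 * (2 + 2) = 24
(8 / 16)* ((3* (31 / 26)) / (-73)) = -93 / 3796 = -0.02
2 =2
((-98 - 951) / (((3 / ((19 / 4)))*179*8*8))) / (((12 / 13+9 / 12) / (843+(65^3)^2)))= -6535503835.44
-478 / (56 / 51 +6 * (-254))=12189 / 38834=0.31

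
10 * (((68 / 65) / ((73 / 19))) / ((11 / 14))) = 36176 / 10439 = 3.47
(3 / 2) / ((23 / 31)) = 93 / 46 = 2.02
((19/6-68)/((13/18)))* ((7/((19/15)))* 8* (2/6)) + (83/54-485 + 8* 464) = 25417187/13338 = 1905.62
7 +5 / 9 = 68 / 9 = 7.56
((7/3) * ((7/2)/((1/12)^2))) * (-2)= -2352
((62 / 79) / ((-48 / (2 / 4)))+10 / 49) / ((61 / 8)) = 36401 / 1416786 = 0.03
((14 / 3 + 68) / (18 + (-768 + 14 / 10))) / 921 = -1090 / 10341909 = -0.00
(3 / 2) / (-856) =-3 / 1712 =-0.00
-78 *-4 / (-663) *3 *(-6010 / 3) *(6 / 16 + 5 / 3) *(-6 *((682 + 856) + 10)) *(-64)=58351426560 / 17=3432436856.47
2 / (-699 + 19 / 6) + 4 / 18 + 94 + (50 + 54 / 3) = 162.22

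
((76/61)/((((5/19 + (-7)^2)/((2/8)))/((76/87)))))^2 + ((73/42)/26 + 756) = 756.07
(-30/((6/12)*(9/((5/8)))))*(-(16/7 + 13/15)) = 13.13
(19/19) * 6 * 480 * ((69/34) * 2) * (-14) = -2782080/17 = -163651.76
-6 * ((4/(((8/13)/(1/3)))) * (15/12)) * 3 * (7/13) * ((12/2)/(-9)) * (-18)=-315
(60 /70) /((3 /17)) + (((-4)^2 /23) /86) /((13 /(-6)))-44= -3523154 /89999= -39.15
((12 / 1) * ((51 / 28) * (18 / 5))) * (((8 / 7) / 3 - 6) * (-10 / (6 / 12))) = 433296 / 49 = 8842.78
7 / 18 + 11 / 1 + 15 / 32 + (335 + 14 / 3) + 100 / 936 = 1316507 / 3744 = 351.63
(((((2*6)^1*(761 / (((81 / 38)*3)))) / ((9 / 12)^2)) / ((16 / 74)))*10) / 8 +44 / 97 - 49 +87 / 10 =10350493621 / 707130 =14637.33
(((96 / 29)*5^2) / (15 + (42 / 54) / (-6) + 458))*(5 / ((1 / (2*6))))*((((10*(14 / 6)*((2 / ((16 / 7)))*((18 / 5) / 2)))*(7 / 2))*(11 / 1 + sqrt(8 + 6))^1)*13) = 2600488800*sqrt(14) / 148103 + 28605376800 / 148103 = 258843.61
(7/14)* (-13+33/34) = -409/68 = -6.01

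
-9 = -9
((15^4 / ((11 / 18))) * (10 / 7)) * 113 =1029712500 / 77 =13372889.61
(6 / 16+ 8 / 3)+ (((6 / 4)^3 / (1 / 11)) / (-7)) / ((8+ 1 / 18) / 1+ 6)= 2.66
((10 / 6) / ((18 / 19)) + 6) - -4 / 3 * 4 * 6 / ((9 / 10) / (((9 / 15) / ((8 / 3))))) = 851 / 54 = 15.76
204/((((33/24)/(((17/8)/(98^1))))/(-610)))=-1057740/539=-1962.41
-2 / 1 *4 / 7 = -8 / 7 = -1.14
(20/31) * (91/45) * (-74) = -26936/279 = -96.54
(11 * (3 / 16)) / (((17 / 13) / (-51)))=-1287 / 16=-80.44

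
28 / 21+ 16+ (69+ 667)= 2260 / 3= 753.33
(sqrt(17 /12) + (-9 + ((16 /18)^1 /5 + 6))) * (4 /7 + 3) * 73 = -46355 /63 + 1825 * sqrt(51) /42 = -425.48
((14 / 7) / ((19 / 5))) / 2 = 5 / 19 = 0.26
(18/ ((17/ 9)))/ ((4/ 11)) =891/ 34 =26.21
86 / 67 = 1.28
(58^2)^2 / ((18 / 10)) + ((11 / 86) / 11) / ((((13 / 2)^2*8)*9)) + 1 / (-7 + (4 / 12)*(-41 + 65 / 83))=2785640493294511 / 443083524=6286942.17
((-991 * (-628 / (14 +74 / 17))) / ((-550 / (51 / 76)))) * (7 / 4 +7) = -314752501 / 869440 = -362.02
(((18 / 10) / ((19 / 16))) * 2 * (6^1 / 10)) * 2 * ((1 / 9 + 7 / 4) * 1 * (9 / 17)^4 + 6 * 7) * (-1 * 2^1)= -12165440544 / 39672475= -306.65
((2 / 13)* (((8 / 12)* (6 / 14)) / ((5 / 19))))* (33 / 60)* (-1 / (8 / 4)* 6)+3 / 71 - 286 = -46233842 / 161525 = -286.23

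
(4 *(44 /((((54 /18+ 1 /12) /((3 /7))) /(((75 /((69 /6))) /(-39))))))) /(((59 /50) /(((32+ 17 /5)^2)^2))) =-421615155456 /77441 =-5444340.28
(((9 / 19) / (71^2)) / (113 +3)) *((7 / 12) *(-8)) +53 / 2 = 73606151 / 2777591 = 26.50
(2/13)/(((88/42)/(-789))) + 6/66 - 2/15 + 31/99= -742121/12870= -57.66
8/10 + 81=81.80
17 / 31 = 0.55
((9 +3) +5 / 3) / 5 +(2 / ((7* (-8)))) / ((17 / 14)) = 2.70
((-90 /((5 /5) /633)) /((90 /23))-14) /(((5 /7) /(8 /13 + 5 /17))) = -1577247 /85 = -18555.85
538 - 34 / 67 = 36012 / 67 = 537.49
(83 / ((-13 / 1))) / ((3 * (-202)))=83 / 7878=0.01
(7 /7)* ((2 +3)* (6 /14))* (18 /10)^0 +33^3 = 251574 /7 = 35939.14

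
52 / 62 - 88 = -2702 / 31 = -87.16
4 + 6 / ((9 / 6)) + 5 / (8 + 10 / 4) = 178 / 21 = 8.48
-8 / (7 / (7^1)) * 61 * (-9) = 4392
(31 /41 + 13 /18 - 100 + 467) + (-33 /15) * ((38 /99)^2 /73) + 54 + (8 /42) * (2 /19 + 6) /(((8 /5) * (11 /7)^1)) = 214295516933 /506684970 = 422.94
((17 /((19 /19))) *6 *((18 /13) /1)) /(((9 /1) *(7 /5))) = 1020 /91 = 11.21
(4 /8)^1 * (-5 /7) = -5 /14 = -0.36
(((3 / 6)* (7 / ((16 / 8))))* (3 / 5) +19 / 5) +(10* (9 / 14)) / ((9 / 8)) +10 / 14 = 1579 / 140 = 11.28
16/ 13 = 1.23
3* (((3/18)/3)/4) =1/24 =0.04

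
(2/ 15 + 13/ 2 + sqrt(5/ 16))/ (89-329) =-199/ 7200-sqrt(5)/ 960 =-0.03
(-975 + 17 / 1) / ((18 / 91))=-43589 / 9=-4843.22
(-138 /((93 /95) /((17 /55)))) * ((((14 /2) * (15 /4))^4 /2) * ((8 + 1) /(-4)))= 8126996338125 /349184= 23274251.79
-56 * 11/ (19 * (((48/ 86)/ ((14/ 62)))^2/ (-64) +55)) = -27905108/ 47256857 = -0.59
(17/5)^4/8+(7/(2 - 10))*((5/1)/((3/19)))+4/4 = -75031/7500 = -10.00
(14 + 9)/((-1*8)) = -23/8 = -2.88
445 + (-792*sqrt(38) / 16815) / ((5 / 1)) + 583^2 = 340334 - 264*sqrt(38) / 28025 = 340333.94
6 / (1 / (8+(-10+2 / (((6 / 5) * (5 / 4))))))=-4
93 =93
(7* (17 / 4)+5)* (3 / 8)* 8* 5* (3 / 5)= 1251 / 4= 312.75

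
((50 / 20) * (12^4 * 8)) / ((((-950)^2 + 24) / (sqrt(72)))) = 622080 * sqrt(2) / 225631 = 3.90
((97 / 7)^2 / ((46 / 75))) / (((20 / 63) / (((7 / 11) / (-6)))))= -423405 / 4048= -104.60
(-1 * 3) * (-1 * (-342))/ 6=-171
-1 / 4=-0.25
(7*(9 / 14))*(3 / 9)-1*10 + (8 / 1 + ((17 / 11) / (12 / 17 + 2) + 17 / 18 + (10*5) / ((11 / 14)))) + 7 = 326303 / 4554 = 71.65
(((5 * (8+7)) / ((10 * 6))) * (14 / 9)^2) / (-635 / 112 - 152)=-27440 / 1430379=-0.02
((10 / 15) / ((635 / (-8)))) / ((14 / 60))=-32 / 889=-0.04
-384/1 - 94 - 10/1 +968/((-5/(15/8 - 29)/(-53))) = -278812.20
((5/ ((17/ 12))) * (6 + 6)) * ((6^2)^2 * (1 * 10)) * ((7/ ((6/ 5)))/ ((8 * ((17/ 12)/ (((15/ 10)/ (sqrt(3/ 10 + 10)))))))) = 122472000 * sqrt(1030)/ 29767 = 132044.51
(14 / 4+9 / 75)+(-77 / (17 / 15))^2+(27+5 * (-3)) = 66926959 / 14450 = 4631.62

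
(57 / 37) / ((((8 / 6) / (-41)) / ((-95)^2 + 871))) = -17345214 / 37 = -468789.57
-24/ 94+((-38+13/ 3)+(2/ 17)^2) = -1381723/ 40749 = -33.91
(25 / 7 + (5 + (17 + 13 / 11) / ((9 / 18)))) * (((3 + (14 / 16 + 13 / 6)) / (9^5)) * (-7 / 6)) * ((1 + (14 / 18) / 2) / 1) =-3135625 / 420901272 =-0.01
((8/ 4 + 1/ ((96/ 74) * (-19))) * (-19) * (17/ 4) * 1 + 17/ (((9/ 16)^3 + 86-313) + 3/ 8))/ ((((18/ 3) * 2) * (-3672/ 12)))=1658277181/ 38466399744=0.04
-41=-41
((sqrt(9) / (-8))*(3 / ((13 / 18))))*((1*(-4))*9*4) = 224.31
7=7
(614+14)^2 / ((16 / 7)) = 172543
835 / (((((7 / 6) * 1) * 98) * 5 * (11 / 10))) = 5010 / 3773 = 1.33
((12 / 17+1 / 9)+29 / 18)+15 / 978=60937 / 24939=2.44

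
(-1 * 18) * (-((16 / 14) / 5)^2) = 1152 / 1225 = 0.94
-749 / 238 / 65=-107 / 2210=-0.05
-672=-672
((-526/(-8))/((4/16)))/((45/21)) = 1841/15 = 122.73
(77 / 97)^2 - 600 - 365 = -9073756 / 9409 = -964.37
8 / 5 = 1.60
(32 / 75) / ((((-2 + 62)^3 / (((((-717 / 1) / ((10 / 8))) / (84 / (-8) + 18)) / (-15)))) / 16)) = 15296 / 94921875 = 0.00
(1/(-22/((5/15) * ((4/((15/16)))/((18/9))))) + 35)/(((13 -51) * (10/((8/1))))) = -1822/2475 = -0.74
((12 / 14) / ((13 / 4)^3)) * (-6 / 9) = -0.02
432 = 432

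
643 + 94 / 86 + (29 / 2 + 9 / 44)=1246445 / 1892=658.80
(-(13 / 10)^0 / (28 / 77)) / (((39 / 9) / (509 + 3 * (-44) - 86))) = -9603 / 52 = -184.67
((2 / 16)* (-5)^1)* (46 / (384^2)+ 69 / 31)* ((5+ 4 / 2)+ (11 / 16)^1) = -1043028725 / 97517568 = -10.70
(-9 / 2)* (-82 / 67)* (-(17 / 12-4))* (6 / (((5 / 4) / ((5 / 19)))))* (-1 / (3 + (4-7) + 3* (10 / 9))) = -34317 / 6365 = -5.39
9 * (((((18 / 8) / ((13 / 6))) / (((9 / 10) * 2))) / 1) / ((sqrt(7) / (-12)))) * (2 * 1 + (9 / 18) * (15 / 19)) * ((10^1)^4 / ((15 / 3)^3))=-32400 * sqrt(7) / 19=-4511.70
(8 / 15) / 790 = 4 / 5925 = 0.00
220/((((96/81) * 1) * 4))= 1485/32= 46.41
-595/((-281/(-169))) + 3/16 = -1608037/4496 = -357.66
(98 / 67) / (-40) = -49 / 1340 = -0.04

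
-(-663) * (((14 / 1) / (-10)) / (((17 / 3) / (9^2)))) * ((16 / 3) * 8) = -2830464 / 5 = -566092.80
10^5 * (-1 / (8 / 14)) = -175000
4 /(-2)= -2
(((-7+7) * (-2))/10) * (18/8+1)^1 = 0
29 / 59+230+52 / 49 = 669419 / 2891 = 231.55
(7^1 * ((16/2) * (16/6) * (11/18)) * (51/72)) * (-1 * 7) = -36652/81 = -452.49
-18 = -18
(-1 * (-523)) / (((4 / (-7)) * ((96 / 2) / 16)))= -305.08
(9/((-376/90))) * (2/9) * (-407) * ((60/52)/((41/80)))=10989000/25051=438.67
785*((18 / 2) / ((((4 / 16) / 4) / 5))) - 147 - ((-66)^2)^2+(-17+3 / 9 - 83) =-18409782.67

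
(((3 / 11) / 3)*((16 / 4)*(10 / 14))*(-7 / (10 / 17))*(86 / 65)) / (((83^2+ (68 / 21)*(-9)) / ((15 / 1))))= -0.01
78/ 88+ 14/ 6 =425/ 132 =3.22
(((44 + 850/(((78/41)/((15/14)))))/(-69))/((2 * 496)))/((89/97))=-3075967/369573568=-0.01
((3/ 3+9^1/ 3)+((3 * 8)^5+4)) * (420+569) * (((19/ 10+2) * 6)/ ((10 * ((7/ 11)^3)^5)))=1924416535645155744851738508/ 118689037748575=16213936620850.74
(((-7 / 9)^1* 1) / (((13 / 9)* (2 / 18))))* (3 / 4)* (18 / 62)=-1701 / 1612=-1.06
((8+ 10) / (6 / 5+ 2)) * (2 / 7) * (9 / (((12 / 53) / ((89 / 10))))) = 127359 / 224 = 568.57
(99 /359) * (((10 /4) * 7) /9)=385 /718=0.54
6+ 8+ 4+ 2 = 20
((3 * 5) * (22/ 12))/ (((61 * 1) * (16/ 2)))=55/ 976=0.06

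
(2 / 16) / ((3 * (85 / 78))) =0.04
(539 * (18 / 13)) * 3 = 29106 / 13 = 2238.92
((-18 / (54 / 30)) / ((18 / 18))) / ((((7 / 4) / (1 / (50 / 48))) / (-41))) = 7872 / 35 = 224.91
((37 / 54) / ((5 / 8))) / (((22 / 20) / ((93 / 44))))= 2294 / 1089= 2.11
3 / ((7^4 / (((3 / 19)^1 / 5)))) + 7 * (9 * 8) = 114959889 / 228095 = 504.00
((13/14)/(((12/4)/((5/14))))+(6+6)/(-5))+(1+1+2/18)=-1573/8820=-0.18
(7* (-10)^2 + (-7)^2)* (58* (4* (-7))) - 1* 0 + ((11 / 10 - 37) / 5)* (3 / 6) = -121637959 / 100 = -1216379.59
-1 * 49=-49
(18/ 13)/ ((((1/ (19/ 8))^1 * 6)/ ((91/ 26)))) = 399/ 208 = 1.92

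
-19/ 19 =-1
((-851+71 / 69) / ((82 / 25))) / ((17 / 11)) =-8064100 / 48093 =-167.68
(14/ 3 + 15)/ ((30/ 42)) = 413/ 15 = 27.53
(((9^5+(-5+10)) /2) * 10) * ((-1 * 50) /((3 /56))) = -826756000 /3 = -275585333.33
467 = 467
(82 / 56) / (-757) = -41 / 21196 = -0.00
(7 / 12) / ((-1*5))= -7 / 60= -0.12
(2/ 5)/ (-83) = -2/ 415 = -0.00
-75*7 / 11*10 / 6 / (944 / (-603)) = 527625 / 10384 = 50.81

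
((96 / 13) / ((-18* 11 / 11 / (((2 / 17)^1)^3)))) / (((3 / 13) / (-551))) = 1.60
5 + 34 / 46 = 132 / 23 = 5.74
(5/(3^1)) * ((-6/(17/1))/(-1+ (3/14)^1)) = 140/187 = 0.75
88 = 88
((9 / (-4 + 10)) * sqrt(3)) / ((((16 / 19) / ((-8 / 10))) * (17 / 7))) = -399 * sqrt(3) / 680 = -1.02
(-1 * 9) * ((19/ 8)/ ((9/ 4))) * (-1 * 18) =171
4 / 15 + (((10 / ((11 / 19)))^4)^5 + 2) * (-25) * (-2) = 2819248009315946864501671086815992378570253838304 / 10091249923988400138015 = 279375501603044786680902800.00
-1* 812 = -812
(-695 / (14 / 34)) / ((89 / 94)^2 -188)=104397340 / 11572729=9.02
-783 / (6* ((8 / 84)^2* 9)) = -12789 / 8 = -1598.62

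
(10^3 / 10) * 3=300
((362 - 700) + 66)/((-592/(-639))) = -10863/37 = -293.59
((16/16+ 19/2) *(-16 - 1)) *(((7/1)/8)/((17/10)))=-735/8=-91.88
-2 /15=-0.13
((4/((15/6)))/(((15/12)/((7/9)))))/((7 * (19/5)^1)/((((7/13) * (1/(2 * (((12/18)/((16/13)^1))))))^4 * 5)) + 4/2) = 177020928/15854506099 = 0.01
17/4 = 4.25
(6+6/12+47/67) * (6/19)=2895/1273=2.27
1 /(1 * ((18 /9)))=1 /2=0.50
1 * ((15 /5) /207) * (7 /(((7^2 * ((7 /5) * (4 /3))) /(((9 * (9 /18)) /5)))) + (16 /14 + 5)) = 0.09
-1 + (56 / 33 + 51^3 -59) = 4375559 / 33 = 132592.70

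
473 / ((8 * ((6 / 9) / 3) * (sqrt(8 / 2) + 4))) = 44.34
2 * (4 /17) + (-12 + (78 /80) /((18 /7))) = -45493 /4080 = -11.15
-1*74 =-74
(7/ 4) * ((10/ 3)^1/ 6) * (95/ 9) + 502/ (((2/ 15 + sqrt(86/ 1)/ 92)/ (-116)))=-248702.51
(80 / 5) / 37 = 16 / 37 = 0.43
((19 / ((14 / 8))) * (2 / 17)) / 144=19 / 2142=0.01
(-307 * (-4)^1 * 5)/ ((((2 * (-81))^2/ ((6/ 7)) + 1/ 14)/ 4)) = 343840/ 428653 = 0.80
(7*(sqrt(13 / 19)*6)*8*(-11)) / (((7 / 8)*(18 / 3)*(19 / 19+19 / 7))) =-2464*sqrt(247) / 247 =-156.78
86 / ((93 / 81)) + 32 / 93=6998 / 93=75.25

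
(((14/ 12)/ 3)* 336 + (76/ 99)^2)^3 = 2128965413713984000/ 941480149401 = 2261296.13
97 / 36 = 2.69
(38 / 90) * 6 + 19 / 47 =2071 / 705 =2.94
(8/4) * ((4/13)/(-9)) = -8/117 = -0.07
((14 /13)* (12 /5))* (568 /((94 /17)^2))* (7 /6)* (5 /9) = 8043448 /258453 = 31.12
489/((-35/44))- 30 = -22566/35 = -644.74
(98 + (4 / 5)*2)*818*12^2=58660416 / 5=11732083.20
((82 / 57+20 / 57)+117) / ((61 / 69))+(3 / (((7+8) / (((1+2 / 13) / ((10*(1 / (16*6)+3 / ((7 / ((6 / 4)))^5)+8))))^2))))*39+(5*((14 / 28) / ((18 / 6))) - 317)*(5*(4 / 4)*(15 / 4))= -2391316827657626778779 / 412740415103263000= -5793.75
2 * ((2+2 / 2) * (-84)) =-504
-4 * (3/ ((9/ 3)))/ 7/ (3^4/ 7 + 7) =-2/ 65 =-0.03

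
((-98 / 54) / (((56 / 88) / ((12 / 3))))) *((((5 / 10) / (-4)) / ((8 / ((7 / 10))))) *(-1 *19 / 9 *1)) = -10241 / 38880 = -0.26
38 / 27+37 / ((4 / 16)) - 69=2171 / 27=80.41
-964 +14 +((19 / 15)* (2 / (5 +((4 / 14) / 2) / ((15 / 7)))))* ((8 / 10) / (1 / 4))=-4742 / 5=-948.40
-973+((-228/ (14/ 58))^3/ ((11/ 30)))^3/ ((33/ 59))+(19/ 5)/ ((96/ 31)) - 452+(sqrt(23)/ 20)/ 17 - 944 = -21708860325940695621114160000.00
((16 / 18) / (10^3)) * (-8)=-8 / 1125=-0.01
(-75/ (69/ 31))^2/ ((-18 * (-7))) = 600625/ 66654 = 9.01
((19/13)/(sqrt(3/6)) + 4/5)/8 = 1/10 + 19 * sqrt(2)/104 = 0.36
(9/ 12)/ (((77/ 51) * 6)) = 51/ 616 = 0.08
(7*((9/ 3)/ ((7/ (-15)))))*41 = -1845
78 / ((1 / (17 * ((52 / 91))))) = 5304 / 7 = 757.71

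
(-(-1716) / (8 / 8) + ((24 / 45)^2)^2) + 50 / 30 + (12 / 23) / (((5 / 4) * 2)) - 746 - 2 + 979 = 2269315958 / 1164375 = 1948.96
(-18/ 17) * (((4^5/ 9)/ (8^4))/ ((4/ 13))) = -13/ 136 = -0.10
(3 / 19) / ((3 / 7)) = 7 / 19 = 0.37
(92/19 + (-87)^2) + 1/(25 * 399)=75549076/9975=7573.84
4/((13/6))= 24/13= 1.85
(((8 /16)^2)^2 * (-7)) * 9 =-63 /16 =-3.94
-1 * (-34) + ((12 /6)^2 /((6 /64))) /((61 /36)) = 3610 /61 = 59.18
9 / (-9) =-1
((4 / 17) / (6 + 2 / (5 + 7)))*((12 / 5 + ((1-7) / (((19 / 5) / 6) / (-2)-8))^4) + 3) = 42192509904648 / 194994711213145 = 0.22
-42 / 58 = -21 / 29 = -0.72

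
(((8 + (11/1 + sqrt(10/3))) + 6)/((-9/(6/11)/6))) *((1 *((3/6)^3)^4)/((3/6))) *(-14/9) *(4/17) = 7 *sqrt(30)/323136 + 175/107712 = 0.00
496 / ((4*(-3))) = -124 / 3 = -41.33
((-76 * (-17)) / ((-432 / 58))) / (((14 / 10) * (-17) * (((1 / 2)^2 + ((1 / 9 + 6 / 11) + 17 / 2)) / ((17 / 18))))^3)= 49869908 / 3829364461125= 0.00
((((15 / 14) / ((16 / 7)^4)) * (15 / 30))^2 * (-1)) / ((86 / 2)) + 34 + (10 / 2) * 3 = 144791911011727 / 2954937499648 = 49.00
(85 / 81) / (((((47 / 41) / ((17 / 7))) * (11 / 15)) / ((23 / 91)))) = 6813175 / 8891883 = 0.77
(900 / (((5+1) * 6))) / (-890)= -5 / 178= -0.03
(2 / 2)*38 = 38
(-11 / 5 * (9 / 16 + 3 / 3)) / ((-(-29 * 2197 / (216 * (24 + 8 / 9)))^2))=99348480 / 4059346369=0.02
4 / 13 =0.31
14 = 14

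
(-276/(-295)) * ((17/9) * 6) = 3128/295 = 10.60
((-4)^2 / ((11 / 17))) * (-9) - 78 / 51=-41902 / 187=-224.07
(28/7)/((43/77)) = 308/43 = 7.16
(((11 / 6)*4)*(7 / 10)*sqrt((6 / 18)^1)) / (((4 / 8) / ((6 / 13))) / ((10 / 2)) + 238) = 308*sqrt(3) / 42879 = 0.01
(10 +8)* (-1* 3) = -54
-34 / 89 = -0.38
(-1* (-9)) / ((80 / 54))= 243 / 40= 6.08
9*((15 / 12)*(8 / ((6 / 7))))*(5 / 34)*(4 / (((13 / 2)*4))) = 525 / 221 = 2.38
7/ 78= 0.09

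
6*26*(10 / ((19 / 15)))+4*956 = 96056 / 19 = 5055.58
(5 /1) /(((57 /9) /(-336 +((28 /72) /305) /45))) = -83008793 /312930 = -265.26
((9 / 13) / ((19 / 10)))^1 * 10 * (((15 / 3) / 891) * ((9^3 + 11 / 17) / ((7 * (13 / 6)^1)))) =1772000 / 1801371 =0.98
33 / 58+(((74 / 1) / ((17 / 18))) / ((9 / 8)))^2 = 81317185 / 16762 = 4851.28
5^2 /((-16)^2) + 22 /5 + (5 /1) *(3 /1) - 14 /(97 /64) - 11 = -91811 /124160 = -0.74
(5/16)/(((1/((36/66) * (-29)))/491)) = -2427.10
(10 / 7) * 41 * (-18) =-7380 / 7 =-1054.29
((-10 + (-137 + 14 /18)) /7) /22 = -94 /99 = -0.95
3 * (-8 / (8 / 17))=-51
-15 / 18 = -5 / 6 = -0.83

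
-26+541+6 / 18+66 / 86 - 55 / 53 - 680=-1127674 / 6837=-164.94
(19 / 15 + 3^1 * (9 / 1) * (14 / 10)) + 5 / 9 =1783 / 45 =39.62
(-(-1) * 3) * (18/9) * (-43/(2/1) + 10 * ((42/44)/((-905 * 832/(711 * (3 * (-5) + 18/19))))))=-2018095725/15736864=-128.24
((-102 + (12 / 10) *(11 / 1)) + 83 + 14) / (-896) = -41 / 4480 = -0.01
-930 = -930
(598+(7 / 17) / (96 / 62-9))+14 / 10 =1681162 / 2805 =599.34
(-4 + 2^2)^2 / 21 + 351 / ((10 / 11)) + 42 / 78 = 386.64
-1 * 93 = -93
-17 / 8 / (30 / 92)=-391 / 60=-6.52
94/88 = 47/44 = 1.07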